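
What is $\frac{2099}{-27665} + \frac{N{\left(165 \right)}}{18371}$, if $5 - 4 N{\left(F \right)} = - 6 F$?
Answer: $- \frac{126716241}{2032934860} \approx -0.062332$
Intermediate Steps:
$N{\left(F \right)} = \frac{5}{4} + \frac{3 F}{2}$ ($N{\left(F \right)} = \frac{5}{4} - \frac{\left(-6\right) F}{4} = \frac{5}{4} + \frac{3 F}{2}$)
$\frac{2099}{-27665} + \frac{N{\left(165 \right)}}{18371} = \frac{2099}{-27665} + \frac{\frac{5}{4} + \frac{3}{2} \cdot 165}{18371} = 2099 \left(- \frac{1}{27665}\right) + \left(\frac{5}{4} + \frac{495}{2}\right) \frac{1}{18371} = - \frac{2099}{27665} + \frac{995}{4} \cdot \frac{1}{18371} = - \frac{2099}{27665} + \frac{995}{73484} = - \frac{126716241}{2032934860}$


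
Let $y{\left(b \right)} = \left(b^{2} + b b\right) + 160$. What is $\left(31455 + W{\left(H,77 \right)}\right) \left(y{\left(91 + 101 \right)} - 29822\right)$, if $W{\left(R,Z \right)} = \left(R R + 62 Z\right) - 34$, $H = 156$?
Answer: $2667359046$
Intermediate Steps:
$y{\left(b \right)} = 160 + 2 b^{2}$ ($y{\left(b \right)} = \left(b^{2} + b^{2}\right) + 160 = 2 b^{2} + 160 = 160 + 2 b^{2}$)
$W{\left(R,Z \right)} = -34 + R^{2} + 62 Z$ ($W{\left(R,Z \right)} = \left(R^{2} + 62 Z\right) - 34 = -34 + R^{2} + 62 Z$)
$\left(31455 + W{\left(H,77 \right)}\right) \left(y{\left(91 + 101 \right)} - 29822\right) = \left(31455 + \left(-34 + 156^{2} + 62 \cdot 77\right)\right) \left(\left(160 + 2 \left(91 + 101\right)^{2}\right) - 29822\right) = \left(31455 + \left(-34 + 24336 + 4774\right)\right) \left(\left(160 + 2 \cdot 192^{2}\right) - 29822\right) = \left(31455 + 29076\right) \left(\left(160 + 2 \cdot 36864\right) - 29822\right) = 60531 \left(\left(160 + 73728\right) - 29822\right) = 60531 \left(73888 - 29822\right) = 60531 \cdot 44066 = 2667359046$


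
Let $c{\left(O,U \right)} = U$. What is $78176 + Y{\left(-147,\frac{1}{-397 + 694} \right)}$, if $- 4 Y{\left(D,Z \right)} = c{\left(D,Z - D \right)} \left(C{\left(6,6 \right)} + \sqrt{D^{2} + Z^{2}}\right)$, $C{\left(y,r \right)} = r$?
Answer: $\frac{7717594}{99} - \frac{10915 \sqrt{1906108282}}{88209} \approx 72553.0$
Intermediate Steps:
$Y{\left(D,Z \right)} = - \frac{\left(6 + \sqrt{D^{2} + Z^{2}}\right) \left(Z - D\right)}{4}$ ($Y{\left(D,Z \right)} = - \frac{\left(Z - D\right) \left(6 + \sqrt{D^{2} + Z^{2}}\right)}{4} = - \frac{\left(6 + \sqrt{D^{2} + Z^{2}}\right) \left(Z - D\right)}{4}$)
$78176 + Y{\left(-147,\frac{1}{-397 + 694} \right)} = 78176 + \frac{\left(6 + \sqrt{\left(-147\right)^{2} + \left(\frac{1}{-397 + 694}\right)^{2}}\right) \left(-147 - \frac{1}{-397 + 694}\right)}{4} = 78176 + \frac{\left(6 + \sqrt{21609 + \left(\frac{1}{297}\right)^{2}}\right) \left(-147 - \frac{1}{297}\right)}{4} = 78176 + \frac{\left(6 + \sqrt{21609 + \frac{1}{88209}}\right) \left(-147 - \frac{1}{297}\right)}{4} = 78176 + \frac{1}{4} \left(6 + \sqrt{\frac{1906108282}{88209}}\right) \left(- \frac{43660}{297}\right) = 78176 + \frac{1}{4} \left(6 + \frac{\sqrt{1906108282}}{297}\right) \left(- \frac{43660}{297}\right) = 78176 - \left(\frac{21830}{99} + \frac{10915 \sqrt{1906108282}}{88209}\right) = \frac{7717594}{99} - \frac{10915 \sqrt{1906108282}}{88209}$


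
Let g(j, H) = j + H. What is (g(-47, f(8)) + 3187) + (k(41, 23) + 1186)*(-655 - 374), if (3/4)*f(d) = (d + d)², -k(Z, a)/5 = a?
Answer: -3295733/3 ≈ -1.0986e+6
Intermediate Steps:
k(Z, a) = -5*a
f(d) = 16*d²/3 (f(d) = 4*(d + d)²/3 = 4*(2*d)²/3 = 4*(4*d²)/3 = 16*d²/3)
g(j, H) = H + j
(g(-47, f(8)) + 3187) + (k(41, 23) + 1186)*(-655 - 374) = (((16/3)*8² - 47) + 3187) + (-5*23 + 1186)*(-655 - 374) = (((16/3)*64 - 47) + 3187) + (-115 + 1186)*(-1029) = ((1024/3 - 47) + 3187) + 1071*(-1029) = (883/3 + 3187) - 1102059 = 10444/3 - 1102059 = -3295733/3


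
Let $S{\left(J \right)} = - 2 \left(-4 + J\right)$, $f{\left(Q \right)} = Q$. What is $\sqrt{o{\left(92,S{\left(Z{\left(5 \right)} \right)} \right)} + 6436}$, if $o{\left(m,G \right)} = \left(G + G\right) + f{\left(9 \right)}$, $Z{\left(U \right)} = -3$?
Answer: $\sqrt{6473} \approx 80.455$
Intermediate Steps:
$S{\left(J \right)} = 8 - 2 J$
$o{\left(m,G \right)} = 9 + 2 G$ ($o{\left(m,G \right)} = \left(G + G\right) + 9 = 2 G + 9 = 9 + 2 G$)
$\sqrt{o{\left(92,S{\left(Z{\left(5 \right)} \right)} \right)} + 6436} = \sqrt{\left(9 + 2 \left(8 - -6\right)\right) + 6436} = \sqrt{\left(9 + 2 \left(8 + 6\right)\right) + 6436} = \sqrt{\left(9 + 2 \cdot 14\right) + 6436} = \sqrt{\left(9 + 28\right) + 6436} = \sqrt{37 + 6436} = \sqrt{6473}$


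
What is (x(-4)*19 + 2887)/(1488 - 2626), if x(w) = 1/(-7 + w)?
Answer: -15869/6259 ≈ -2.5354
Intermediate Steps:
(x(-4)*19 + 2887)/(1488 - 2626) = (19/(-7 - 4) + 2887)/(1488 - 2626) = (19/(-11) + 2887)/(-1138) = (-1/11*19 + 2887)*(-1/1138) = (-19/11 + 2887)*(-1/1138) = (31738/11)*(-1/1138) = -15869/6259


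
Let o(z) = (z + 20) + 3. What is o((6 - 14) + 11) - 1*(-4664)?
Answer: 4690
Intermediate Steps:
o(z) = 23 + z (o(z) = (20 + z) + 3 = 23 + z)
o((6 - 14) + 11) - 1*(-4664) = (23 + ((6 - 14) + 11)) - 1*(-4664) = (23 + (-8 + 11)) + 4664 = (23 + 3) + 4664 = 26 + 4664 = 4690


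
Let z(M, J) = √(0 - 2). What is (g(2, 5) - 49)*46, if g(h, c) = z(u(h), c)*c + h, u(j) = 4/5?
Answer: -2162 + 230*I*√2 ≈ -2162.0 + 325.27*I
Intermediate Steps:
u(j) = ⅘ (u(j) = 4*(⅕) = ⅘)
z(M, J) = I*√2 (z(M, J) = √(-2) = I*√2)
g(h, c) = h + I*c*√2 (g(h, c) = (I*√2)*c + h = I*c*√2 + h = h + I*c*√2)
(g(2, 5) - 49)*46 = ((2 + I*5*√2) - 49)*46 = ((2 + 5*I*√2) - 49)*46 = (-47 + 5*I*√2)*46 = -2162 + 230*I*√2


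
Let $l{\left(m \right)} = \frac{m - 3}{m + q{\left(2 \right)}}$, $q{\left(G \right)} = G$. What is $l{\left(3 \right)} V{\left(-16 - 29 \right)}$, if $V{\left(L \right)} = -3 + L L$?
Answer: $0$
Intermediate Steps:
$l{\left(m \right)} = \frac{-3 + m}{2 + m}$ ($l{\left(m \right)} = \frac{m - 3}{m + 2} = \frac{-3 + m}{2 + m}$)
$V{\left(L \right)} = -3 + L^{2}$
$l{\left(3 \right)} V{\left(-16 - 29 \right)} = \frac{-3 + 3}{2 + 3} \left(-3 + \left(-16 - 29\right)^{2}\right) = \frac{1}{5} \cdot 0 \left(-3 + \left(-16 - 29\right)^{2}\right) = \frac{1}{5} \cdot 0 \left(-3 + \left(-45\right)^{2}\right) = 0 \left(-3 + 2025\right) = 0 \cdot 2022 = 0$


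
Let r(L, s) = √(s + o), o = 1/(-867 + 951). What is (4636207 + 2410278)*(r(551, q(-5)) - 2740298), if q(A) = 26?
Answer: -19309468752530 + 7046485*√45885/42 ≈ -1.9309e+13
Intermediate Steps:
o = 1/84 ≈ 0.011905
r(L, s) = √(1/84 + s) (r(L, s) = √(s + 1/84) = √(1/84 + s))
(4636207 + 2410278)*(r(551, q(-5)) - 2740298) = (4636207 + 2410278)*(√(21 + 1764*26)/42 - 2740298) = 7046485*(√(21 + 45864)/42 - 2740298) = 7046485*(√45885/42 - 2740298) = 7046485*(-2740298 + √45885/42) = -19309468752530 + 7046485*√45885/42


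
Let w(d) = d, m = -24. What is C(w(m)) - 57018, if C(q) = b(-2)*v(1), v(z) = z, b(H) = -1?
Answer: -57019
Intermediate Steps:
C(q) = -1 (C(q) = -1*1 = -1)
C(w(m)) - 57018 = -1 - 57018 = -57019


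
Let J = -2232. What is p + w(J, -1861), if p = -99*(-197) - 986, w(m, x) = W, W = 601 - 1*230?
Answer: 18888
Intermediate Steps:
W = 371 (W = 601 - 230 = 371)
w(m, x) = 371
p = 18517 (p = 19503 - 986 = 18517)
p + w(J, -1861) = 18517 + 371 = 18888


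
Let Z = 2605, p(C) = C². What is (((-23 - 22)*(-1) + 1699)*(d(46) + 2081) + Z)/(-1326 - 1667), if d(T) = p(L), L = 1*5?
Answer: -3675469/2993 ≈ -1228.0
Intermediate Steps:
L = 5
d(T) = 25 (d(T) = 5² = 25)
(((-23 - 22)*(-1) + 1699)*(d(46) + 2081) + Z)/(-1326 - 1667) = (((-23 - 22)*(-1) + 1699)*(25 + 2081) + 2605)/(-1326 - 1667) = ((-45*(-1) + 1699)*2106 + 2605)/(-2993) = ((45 + 1699)*2106 + 2605)*(-1/2993) = (1744*2106 + 2605)*(-1/2993) = (3672864 + 2605)*(-1/2993) = 3675469*(-1/2993) = -3675469/2993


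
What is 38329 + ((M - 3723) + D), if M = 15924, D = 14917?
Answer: 65447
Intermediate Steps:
38329 + ((M - 3723) + D) = 38329 + ((15924 - 3723) + 14917) = 38329 + (12201 + 14917) = 38329 + 27118 = 65447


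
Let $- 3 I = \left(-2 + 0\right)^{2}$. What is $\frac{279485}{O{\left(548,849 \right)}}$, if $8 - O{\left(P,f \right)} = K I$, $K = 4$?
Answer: $\frac{167691}{8} \approx 20961.0$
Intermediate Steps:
$I = - \frac{4}{3}$ ($I = - \frac{\left(-2 + 0\right)^{2}}{3} = - \frac{\left(-2\right)^{2}}{3} = \left(- \frac{1}{3}\right) 4 = - \frac{4}{3} \approx -1.3333$)
$O{\left(P,f \right)} = \frac{40}{3}$ ($O{\left(P,f \right)} = 8 - 4 \left(- \frac{4}{3}\right) = 8 - - \frac{16}{3} = 8 + \frac{16}{3} = \frac{40}{3}$)
$\frac{279485}{O{\left(548,849 \right)}} = \frac{279485}{\frac{40}{3}} = 279485 \cdot \frac{3}{40} = \frac{167691}{8}$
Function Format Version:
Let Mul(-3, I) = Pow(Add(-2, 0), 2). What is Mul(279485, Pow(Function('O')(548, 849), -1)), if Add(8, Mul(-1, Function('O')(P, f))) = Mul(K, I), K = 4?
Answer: Rational(167691, 8) ≈ 20961.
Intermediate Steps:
I = Rational(-4, 3) (I = Mul(Rational(-1, 3), Pow(Add(-2, 0), 2)) = Mul(Rational(-1, 3), Pow(-2, 2)) = Mul(Rational(-1, 3), 4) = Rational(-4, 3) ≈ -1.3333)
Function('O')(P, f) = Rational(40, 3) (Function('O')(P, f) = Add(8, Mul(-1, Mul(4, Rational(-4, 3)))) = Add(8, Mul(-1, Rational(-16, 3))) = Add(8, Rational(16, 3)) = Rational(40, 3))
Mul(279485, Pow(Function('O')(548, 849), -1)) = Mul(279485, Pow(Rational(40, 3), -1)) = Mul(279485, Rational(3, 40)) = Rational(167691, 8)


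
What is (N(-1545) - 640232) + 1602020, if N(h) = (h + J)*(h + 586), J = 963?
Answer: 1519926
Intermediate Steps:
N(h) = (586 + h)*(963 + h) (N(h) = (h + 963)*(h + 586) = (963 + h)*(586 + h) = (586 + h)*(963 + h))
(N(-1545) - 640232) + 1602020 = ((564318 + (-1545)² + 1549*(-1545)) - 640232) + 1602020 = ((564318 + 2387025 - 2393205) - 640232) + 1602020 = (558138 - 640232) + 1602020 = -82094 + 1602020 = 1519926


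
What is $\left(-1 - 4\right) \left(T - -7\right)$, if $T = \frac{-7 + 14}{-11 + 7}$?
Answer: $- \frac{105}{4} \approx -26.25$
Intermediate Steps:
$T = - \frac{7}{4}$ ($T = \frac{7}{-4} = 7 \left(- \frac{1}{4}\right) = - \frac{7}{4} \approx -1.75$)
$\left(-1 - 4\right) \left(T - -7\right) = \left(-1 - 4\right) \left(- \frac{7}{4} - -7\right) = \left(-1 - 4\right) \left(- \frac{7}{4} + 7\right) = \left(-5\right) \frac{21}{4} = - \frac{105}{4}$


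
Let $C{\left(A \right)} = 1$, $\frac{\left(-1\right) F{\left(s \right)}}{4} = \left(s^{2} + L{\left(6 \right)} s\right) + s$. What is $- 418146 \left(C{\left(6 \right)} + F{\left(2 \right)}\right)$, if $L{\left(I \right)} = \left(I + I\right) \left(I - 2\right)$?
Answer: $170185422$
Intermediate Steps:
$L{\left(I \right)} = 2 I \left(-2 + I\right)$
$F{\left(s \right)} = - 196 s - 4 s^{2}$ ($F{\left(s \right)} = - 4 \left(\left(s^{2} + 2 \cdot 6 \left(-2 + 6\right) s\right) + s\right) = - 4 \left(\left(s^{2} + 2 \cdot 6 \cdot 4 s\right) + s\right) = - 4 \left(\left(s^{2} + 48 s\right) + s\right) = - 4 \left(s^{2} + 49 s\right) = - 196 s - 4 s^{2}$)
$- 418146 \left(C{\left(6 \right)} + F{\left(2 \right)}\right) = - 418146 \left(1 - 8 \left(49 + 2\right)\right) = - 418146 \left(1 - 8 \cdot 51\right) = - 418146 \left(1 - 408\right) = \left(-418146\right) \left(-407\right) = 170185422$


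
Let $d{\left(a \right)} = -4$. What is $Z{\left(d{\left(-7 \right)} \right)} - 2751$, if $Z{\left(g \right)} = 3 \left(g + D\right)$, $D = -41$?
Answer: $-2886$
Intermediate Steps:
$Z{\left(g \right)} = -123 + 3 g$ ($Z{\left(g \right)} = 3 \left(g - 41\right) = 3 \left(-41 + g\right) = -123 + 3 g$)
$Z{\left(d{\left(-7 \right)} \right)} - 2751 = \left(-123 + 3 \left(-4\right)\right) - 2751 = \left(-123 - 12\right) - 2751 = -135 - 2751 = -2886$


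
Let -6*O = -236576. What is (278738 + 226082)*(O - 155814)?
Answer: -176259922280/3 ≈ -5.8753e+10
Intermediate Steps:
O = 118288/3 (O = -⅙*(-236576) = 118288/3 ≈ 39429.)
(278738 + 226082)*(O - 155814) = (278738 + 226082)*(118288/3 - 155814) = 504820*(-349154/3) = -176259922280/3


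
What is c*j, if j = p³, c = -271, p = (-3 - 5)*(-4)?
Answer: -8880128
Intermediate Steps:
p = 32 (p = -8*(-4) = 32)
j = 32768 (j = 32³ = 32768)
c*j = -271*32768 = -8880128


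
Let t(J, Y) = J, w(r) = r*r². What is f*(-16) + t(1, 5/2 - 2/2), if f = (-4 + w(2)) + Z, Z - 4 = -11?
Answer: 49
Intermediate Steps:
Z = -7 (Z = 4 - 11 = -7)
w(r) = r³
f = -3 (f = (-4 + 2³) - 7 = (-4 + 8) - 7 = 4 - 7 = -3)
f*(-16) + t(1, 5/2 - 2/2) = -3*(-16) + 1 = 48 + 1 = 49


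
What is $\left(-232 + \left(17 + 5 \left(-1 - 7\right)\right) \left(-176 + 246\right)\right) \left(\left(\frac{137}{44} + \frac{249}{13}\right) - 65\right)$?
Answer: $\frac{22512003}{286} \approx 78713.0$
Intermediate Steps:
$\left(-232 + \left(17 + 5 \left(-1 - 7\right)\right) \left(-176 + 246\right)\right) \left(\left(\frac{137}{44} + \frac{249}{13}\right) - 65\right) = \left(-232 + \left(17 + 5 \left(-8\right)\right) 70\right) \left(\left(137 \cdot \frac{1}{44} + 249 \cdot \frac{1}{13}\right) - 65\right) = \left(-232 + \left(17 - 40\right) 70\right) \left(\left(\frac{137}{44} + \frac{249}{13}\right) - 65\right) = \left(-232 - 1610\right) \left(\frac{12737}{572} - 65\right) = \left(-232 - 1610\right) \left(- \frac{24443}{572}\right) = \left(-1842\right) \left(- \frac{24443}{572}\right) = \frac{22512003}{286}$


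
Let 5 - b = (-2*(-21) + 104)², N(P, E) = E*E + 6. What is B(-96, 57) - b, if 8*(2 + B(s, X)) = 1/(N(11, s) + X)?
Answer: 1581809689/74232 ≈ 21309.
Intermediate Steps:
N(P, E) = 6 + E² (N(P, E) = E² + 6 = 6 + E²)
B(s, X) = -2 + 1/(8*(6 + X + s²)) (B(s, X) = -2 + 1/(8*((6 + s²) + X)) = -2 + 1/(8*(6 + X + s²)))
b = -21311 (b = 5 - (-2*(-21) + 104)² = 5 - (42 + 104)² = 5 - 1*146² = 5 - 1*21316 = 5 - 21316 = -21311)
B(-96, 57) - b = (-95/8 - 2*57 - 2*(-96)²)/(6 + 57 + (-96)²) - 1*(-21311) = (-95/8 - 114 - 2*9216)/(6 + 57 + 9216) + 21311 = (-95/8 - 114 - 18432)/9279 + 21311 = (1/9279)*(-148463/8) + 21311 = -148463/74232 + 21311 = 1581809689/74232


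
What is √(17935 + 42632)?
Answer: √60567 ≈ 246.10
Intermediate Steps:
√(17935 + 42632) = √60567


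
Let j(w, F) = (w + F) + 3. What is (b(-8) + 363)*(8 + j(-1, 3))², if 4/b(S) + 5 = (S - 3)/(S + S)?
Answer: 4222127/69 ≈ 61190.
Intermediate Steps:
j(w, F) = 3 + F + w (j(w, F) = (F + w) + 3 = 3 + F + w)
b(S) = 4/(-5 + (-3 + S)/(2*S)) (b(S) = 4/(-5 + (S - 3)/(S + S)) = 4/(-5 + (-3 + S)/((2*S))) = 4/(-5 + (-3 + S)*(1/(2*S))) = 4/(-5 + (-3 + S)/(2*S)))
(b(-8) + 363)*(8 + j(-1, 3))² = (-8*(-8)/(3 + 9*(-8)) + 363)*(8 + (3 + 3 - 1))² = (-8*(-8)/(3 - 72) + 363)*(8 + 5)² = (-8*(-8)/(-69) + 363)*13² = (-8*(-8)*(-1/69) + 363)*169 = (-64/69 + 363)*169 = (24983/69)*169 = 4222127/69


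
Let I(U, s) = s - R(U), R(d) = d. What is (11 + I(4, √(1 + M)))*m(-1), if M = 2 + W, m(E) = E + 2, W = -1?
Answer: 7 + √2 ≈ 8.4142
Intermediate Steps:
m(E) = 2 + E
M = 1 (M = 2 - 1 = 1)
I(U, s) = s - U
(11 + I(4, √(1 + M)))*m(-1) = (11 + (√(1 + 1) - 1*4))*(2 - 1) = (11 + (√2 - 4))*1 = (11 + (-4 + √2))*1 = (7 + √2)*1 = 7 + √2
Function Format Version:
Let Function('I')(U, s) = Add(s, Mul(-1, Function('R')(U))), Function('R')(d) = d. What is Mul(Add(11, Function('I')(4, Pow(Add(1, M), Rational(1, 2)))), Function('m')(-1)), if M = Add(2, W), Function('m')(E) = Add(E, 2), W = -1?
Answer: Add(7, Pow(2, Rational(1, 2))) ≈ 8.4142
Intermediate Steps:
Function('m')(E) = Add(2, E)
M = 1 (M = Add(2, -1) = 1)
Function('I')(U, s) = Add(s, Mul(-1, U))
Mul(Add(11, Function('I')(4, Pow(Add(1, M), Rational(1, 2)))), Function('m')(-1)) = Mul(Add(11, Add(Pow(Add(1, 1), Rational(1, 2)), Mul(-1, 4))), Add(2, -1)) = Mul(Add(11, Add(Pow(2, Rational(1, 2)), -4)), 1) = Mul(Add(11, Add(-4, Pow(2, Rational(1, 2)))), 1) = Mul(Add(7, Pow(2, Rational(1, 2))), 1) = Add(7, Pow(2, Rational(1, 2)))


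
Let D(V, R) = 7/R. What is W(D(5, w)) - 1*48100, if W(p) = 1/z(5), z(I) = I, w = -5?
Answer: -240499/5 ≈ -48100.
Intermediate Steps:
W(p) = ⅕ (W(p) = 1/5 = ⅕)
W(D(5, w)) - 1*48100 = ⅕ - 1*48100 = ⅕ - 48100 = -240499/5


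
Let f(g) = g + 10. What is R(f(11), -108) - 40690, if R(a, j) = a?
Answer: -40669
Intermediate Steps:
f(g) = 10 + g
R(f(11), -108) - 40690 = (10 + 11) - 40690 = 21 - 40690 = -40669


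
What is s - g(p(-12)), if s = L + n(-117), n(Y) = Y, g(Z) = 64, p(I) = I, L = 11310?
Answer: 11129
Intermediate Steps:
s = 11193 (s = 11310 - 117 = 11193)
s - g(p(-12)) = 11193 - 1*64 = 11193 - 64 = 11129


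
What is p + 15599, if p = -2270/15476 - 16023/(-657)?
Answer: 362677927/23214 ≈ 15623.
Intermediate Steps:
p = 562741/23214 (p = -2270*1/15476 - 16023*(-1/657) = -1135/7738 + 5341/219 = 562741/23214 ≈ 24.241)
p + 15599 = 562741/23214 + 15599 = 362677927/23214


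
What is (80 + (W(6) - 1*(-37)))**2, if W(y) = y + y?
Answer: 16641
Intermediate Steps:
W(y) = 2*y
(80 + (W(6) - 1*(-37)))**2 = (80 + (2*6 - 1*(-37)))**2 = (80 + (12 + 37))**2 = (80 + 49)**2 = 129**2 = 16641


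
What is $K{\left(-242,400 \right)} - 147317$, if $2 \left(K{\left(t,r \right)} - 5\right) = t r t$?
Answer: $11565488$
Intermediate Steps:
$K{\left(t,r \right)} = 5 + \frac{r t^{2}}{2}$ ($K{\left(t,r \right)} = 5 + \frac{t r t}{2} = 5 + \frac{r t t}{2} = 5 + \frac{r t^{2}}{2}$)
$K{\left(-242,400 \right)} - 147317 = \left(5 + \frac{1}{2} \cdot 400 \left(-242\right)^{2}\right) - 147317 = \left(5 + \frac{1}{2} \cdot 400 \cdot 58564\right) - 147317 = \left(5 + 11712800\right) - 147317 = 11712805 - 147317 = 11565488$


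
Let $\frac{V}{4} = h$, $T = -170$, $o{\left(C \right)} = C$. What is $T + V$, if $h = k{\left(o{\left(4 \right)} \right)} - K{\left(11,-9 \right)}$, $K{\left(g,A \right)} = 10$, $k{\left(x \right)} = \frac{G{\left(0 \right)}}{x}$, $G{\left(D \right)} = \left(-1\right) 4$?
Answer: $-214$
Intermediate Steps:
$G{\left(D \right)} = -4$
$k{\left(x \right)} = - \frac{4}{x}$
$h = -11$ ($h = - \frac{4}{4} - 10 = \left(-4\right) \frac{1}{4} - 10 = -1 - 10 = -11$)
$V = -44$ ($V = 4 \left(-11\right) = -44$)
$T + V = -170 - 44 = -214$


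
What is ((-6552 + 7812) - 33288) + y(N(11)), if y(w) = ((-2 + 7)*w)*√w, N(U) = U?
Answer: -32028 + 55*√11 ≈ -31846.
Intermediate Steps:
y(w) = 5*w^(3/2) (y(w) = (5*w)*√w = 5*w^(3/2))
((-6552 + 7812) - 33288) + y(N(11)) = ((-6552 + 7812) - 33288) + 5*11^(3/2) = (1260 - 33288) + 5*(11*√11) = -32028 + 55*√11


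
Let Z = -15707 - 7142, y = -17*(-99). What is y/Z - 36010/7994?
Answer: -418123196/91327453 ≈ -4.5783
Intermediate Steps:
y = 1683
Z = -22849
y/Z - 36010/7994 = 1683/(-22849) - 36010/7994 = 1683*(-1/22849) - 36010*1/7994 = -1683/22849 - 18005/3997 = -418123196/91327453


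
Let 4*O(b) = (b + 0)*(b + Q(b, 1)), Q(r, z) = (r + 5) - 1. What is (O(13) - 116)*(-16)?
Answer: 296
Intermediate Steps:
Q(r, z) = 4 + r (Q(r, z) = (5 + r) - 1 = 4 + r)
O(b) = b*(4 + 2*b)/4 (O(b) = ((b + 0)*(b + (4 + b)))/4 = (b*(4 + 2*b))/4 = b*(4 + 2*b)/4)
(O(13) - 116)*(-16) = ((1/2)*13*(2 + 13) - 116)*(-16) = ((1/2)*13*15 - 116)*(-16) = (195/2 - 116)*(-16) = -37/2*(-16) = 296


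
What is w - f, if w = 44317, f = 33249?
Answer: 11068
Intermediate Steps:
w - f = 44317 - 1*33249 = 44317 - 33249 = 11068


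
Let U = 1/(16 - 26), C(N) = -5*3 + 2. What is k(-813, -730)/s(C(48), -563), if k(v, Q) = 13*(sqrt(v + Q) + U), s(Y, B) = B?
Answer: 13/5630 - 13*I*sqrt(1543)/563 ≈ 0.0023091 - 0.90702*I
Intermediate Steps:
C(N) = -13 (C(N) = -15 + 2 = -13)
U = -1/10 (U = 1/(-10) = -1/10 ≈ -0.10000)
k(v, Q) = -13/10 + 13*sqrt(Q + v) (k(v, Q) = 13*(sqrt(v + Q) - 1/10) = 13*(sqrt(Q + v) - 1/10) = 13*(-1/10 + sqrt(Q + v)) = -13/10 + 13*sqrt(Q + v))
k(-813, -730)/s(C(48), -563) = (-13/10 + 13*sqrt(-730 - 813))/(-563) = (-13/10 + 13*sqrt(-1543))*(-1/563) = (-13/10 + 13*(I*sqrt(1543)))*(-1/563) = (-13/10 + 13*I*sqrt(1543))*(-1/563) = 13/5630 - 13*I*sqrt(1543)/563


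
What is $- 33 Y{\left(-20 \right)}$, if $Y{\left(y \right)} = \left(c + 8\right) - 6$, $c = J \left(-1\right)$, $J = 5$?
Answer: $99$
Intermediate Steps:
$c = -5$ ($c = 5 \left(-1\right) = -5$)
$Y{\left(y \right)} = -3$ ($Y{\left(y \right)} = \left(-5 + 8\right) - 6 = 3 - 6 = -3$)
$- 33 Y{\left(-20 \right)} = \left(-33\right) \left(-3\right) = 99$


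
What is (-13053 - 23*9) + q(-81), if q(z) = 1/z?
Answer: -1074061/81 ≈ -13260.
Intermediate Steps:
(-13053 - 23*9) + q(-81) = (-13053 - 23*9) + 1/(-81) = (-13053 - 207) - 1/81 = -13260 - 1/81 = -1074061/81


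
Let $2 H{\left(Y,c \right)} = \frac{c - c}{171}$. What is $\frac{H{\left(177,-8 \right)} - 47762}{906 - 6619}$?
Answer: $\frac{47762}{5713} \approx 8.3602$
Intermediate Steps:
$H{\left(Y,c \right)} = 0$ ($H{\left(Y,c \right)} = \frac{\left(c - c\right) \frac{1}{171}}{2} = \frac{0 \cdot \frac{1}{171}}{2} = \frac{1}{2} \cdot 0 = 0$)
$\frac{H{\left(177,-8 \right)} - 47762}{906 - 6619} = \frac{0 - 47762}{906 - 6619} = - \frac{47762}{-5713} = \left(-47762\right) \left(- \frac{1}{5713}\right) = \frac{47762}{5713}$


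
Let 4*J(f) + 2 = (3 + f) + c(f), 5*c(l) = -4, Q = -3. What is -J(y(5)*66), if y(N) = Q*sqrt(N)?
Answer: -1/20 + 99*sqrt(5)/2 ≈ 110.64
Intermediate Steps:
c(l) = -4/5 (c(l) = (1/5)*(-4) = -4/5)
y(N) = -3*sqrt(N)
J(f) = 1/20 + f/4 (J(f) = -1/2 + ((3 + f) - 4/5)/4 = -1/2 + (11/5 + f)/4 = -1/2 + (11/20 + f/4) = 1/20 + f/4)
-J(y(5)*66) = -(1/20 + (-3*sqrt(5)*66)/4) = -(1/20 + (-198*sqrt(5))/4) = -(1/20 - 99*sqrt(5)/2) = -1/20 + 99*sqrt(5)/2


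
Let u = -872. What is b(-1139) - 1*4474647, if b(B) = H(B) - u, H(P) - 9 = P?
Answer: -4474905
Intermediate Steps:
H(P) = 9 + P
b(B) = 881 + B (b(B) = (9 + B) - 1*(-872) = (9 + B) + 872 = 881 + B)
b(-1139) - 1*4474647 = (881 - 1139) - 1*4474647 = -258 - 4474647 = -4474905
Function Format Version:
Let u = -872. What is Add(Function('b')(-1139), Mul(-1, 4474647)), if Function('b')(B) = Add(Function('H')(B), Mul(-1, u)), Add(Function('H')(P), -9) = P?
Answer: -4474905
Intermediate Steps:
Function('H')(P) = Add(9, P)
Function('b')(B) = Add(881, B) (Function('b')(B) = Add(Add(9, B), Mul(-1, -872)) = Add(Add(9, B), 872) = Add(881, B))
Add(Function('b')(-1139), Mul(-1, 4474647)) = Add(Add(881, -1139), Mul(-1, 4474647)) = Add(-258, -4474647) = -4474905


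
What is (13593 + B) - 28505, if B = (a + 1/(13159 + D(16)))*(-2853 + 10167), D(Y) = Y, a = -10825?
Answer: -1043314567036/13175 ≈ -7.9189e+7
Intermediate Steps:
B = -1043118101436/13175 (B = (-10825 + 1/(13159 + 16))*(-2853 + 10167) = (-10825 + 1/13175)*7314 = -142619374/13175*7314 = -1043118101436/13175 ≈ -7.9174e+7)
(13593 + B) - 28505 = (13593 - 1043118101436/13175) - 28505 = -1042939013661/13175 - 28505 = -1043314567036/13175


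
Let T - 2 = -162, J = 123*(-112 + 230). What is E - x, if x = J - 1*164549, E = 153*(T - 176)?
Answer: 98627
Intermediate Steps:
J = 14514 (J = 123*118 = 14514)
T = -160 (T = 2 - 162 = -160)
E = -51408 (E = 153*(-160 - 176) = 153*(-336) = -51408)
x = -150035 (x = 14514 - 1*164549 = 14514 - 164549 = -150035)
E - x = -51408 - 1*(-150035) = -51408 + 150035 = 98627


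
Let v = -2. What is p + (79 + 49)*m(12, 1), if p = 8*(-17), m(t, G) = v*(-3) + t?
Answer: 2168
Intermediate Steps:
m(t, G) = 6 + t (m(t, G) = -2*(-3) + t = 6 + t)
p = -136
p + (79 + 49)*m(12, 1) = -136 + (79 + 49)*(6 + 12) = -136 + 128*18 = -136 + 2304 = 2168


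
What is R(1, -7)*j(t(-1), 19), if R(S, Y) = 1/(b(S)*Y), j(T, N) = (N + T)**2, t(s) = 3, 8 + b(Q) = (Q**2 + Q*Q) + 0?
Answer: 242/21 ≈ 11.524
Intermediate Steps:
b(Q) = -8 + 2*Q**2 (b(Q) = -8 + ((Q**2 + Q*Q) + 0) = -8 + ((Q**2 + Q**2) + 0) = -8 + (2*Q**2 + 0) = -8 + 2*Q**2)
R(S, Y) = 1/(Y*(-8 + 2*S**2)) (R(S, Y) = 1/((-8 + 2*S**2)*Y) = 1/(Y*(-8 + 2*S**2)))
R(1, -7)*j(t(-1), 19) = ((1/2)/(-7*(-4 + 1**2)))*(19 + 3)**2 = ((1/2)*(-1/7)/(-4 + 1))*22**2 = ((1/2)*(-1/7)/(-3))*484 = ((1/2)*(-1/7)*(-1/3))*484 = (1/42)*484 = 242/21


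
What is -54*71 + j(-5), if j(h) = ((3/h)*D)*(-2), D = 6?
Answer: -19134/5 ≈ -3826.8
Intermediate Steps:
j(h) = -36/h (j(h) = ((3/h)*6)*(-2) = (18/h)*(-2) = -36/h)
-54*71 + j(-5) = -54*71 - 36/(-5) = -3834 - 36*(-⅕) = -3834 + 36/5 = -19134/5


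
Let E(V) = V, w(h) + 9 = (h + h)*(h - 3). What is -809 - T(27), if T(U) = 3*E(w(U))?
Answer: -4670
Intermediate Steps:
w(h) = -9 + 2*h*(-3 + h) (w(h) = -9 + (h + h)*(h - 3) = -9 + (2*h)*(-3 + h) = -9 + 2*h*(-3 + h))
T(U) = -27 - 18*U + 6*U² (T(U) = 3*(-9 - 6*U + 2*U²) = -27 - 18*U + 6*U²)
-809 - T(27) = -809 - (-27 - 18*27 + 6*27²) = -809 - (-27 - 486 + 6*729) = -809 - (-27 - 486 + 4374) = -809 - 1*3861 = -809 - 3861 = -4670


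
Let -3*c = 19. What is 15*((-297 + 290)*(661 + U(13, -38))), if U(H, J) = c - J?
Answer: -72730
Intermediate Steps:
c = -19/3 (c = -⅓*19 = -19/3 ≈ -6.3333)
U(H, J) = -19/3 - J
15*((-297 + 290)*(661 + U(13, -38))) = 15*((-297 + 290)*(661 + (-19/3 - 1*(-38)))) = 15*(-7*(661 + (-19/3 + 38))) = 15*(-7*(661 + 95/3)) = 15*(-7*2078/3) = 15*(-14546/3) = -72730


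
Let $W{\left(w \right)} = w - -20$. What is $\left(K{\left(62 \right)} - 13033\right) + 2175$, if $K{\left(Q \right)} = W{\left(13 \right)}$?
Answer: $-10825$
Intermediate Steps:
$W{\left(w \right)} = 20 + w$ ($W{\left(w \right)} = w + 20 = 20 + w$)
$K{\left(Q \right)} = 33$ ($K{\left(Q \right)} = 20 + 13 = 33$)
$\left(K{\left(62 \right)} - 13033\right) + 2175 = \left(33 - 13033\right) + 2175 = -13000 + 2175 = -10825$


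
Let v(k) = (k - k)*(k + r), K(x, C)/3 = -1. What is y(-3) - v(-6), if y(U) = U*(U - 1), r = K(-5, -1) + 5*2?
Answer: 12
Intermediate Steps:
K(x, C) = -3 (K(x, C) = 3*(-1) = -3)
r = 7 (r = -3 + 5*2 = -3 + 10 = 7)
y(U) = U*(-1 + U)
v(k) = 0 (v(k) = (k - k)*(k + 7) = 0*(7 + k) = 0)
y(-3) - v(-6) = -3*(-1 - 3) - 1*0 = -3*(-4) + 0 = 12 + 0 = 12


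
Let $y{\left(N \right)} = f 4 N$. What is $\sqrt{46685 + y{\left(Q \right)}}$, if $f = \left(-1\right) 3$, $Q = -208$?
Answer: $\sqrt{49181} \approx 221.77$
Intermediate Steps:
$f = -3$
$y{\left(N \right)} = - 12 N$ ($y{\left(N \right)} = \left(-3\right) 4 N = - 12 N$)
$\sqrt{46685 + y{\left(Q \right)}} = \sqrt{46685 - -2496} = \sqrt{46685 + 2496} = \sqrt{49181}$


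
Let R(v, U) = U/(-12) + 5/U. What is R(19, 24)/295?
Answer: -43/7080 ≈ -0.0060734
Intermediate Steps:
R(v, U) = 5/U - U/12 (R(v, U) = U*(-1/12) + 5/U = -U/12 + 5/U = 5/U - U/12)
R(19, 24)/295 = (5/24 - 1/12*24)/295 = (5*(1/24) - 2)*(1/295) = (5/24 - 2)*(1/295) = -43/24*1/295 = -43/7080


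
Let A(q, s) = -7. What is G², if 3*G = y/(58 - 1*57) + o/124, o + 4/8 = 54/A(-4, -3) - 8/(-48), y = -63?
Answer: 26968536841/61027344 ≈ 441.91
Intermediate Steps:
o = -169/21 (o = -½ + (54/(-7) - 8/(-48)) = -½ + (54*(-⅐) - 8*(-1/48)) = -½ + (-54/7 + ⅙) = -½ - 317/42 = -169/21 ≈ -8.0476)
G = -164221/7812 (G = (-63/(58 - 1*57) - 169/21/124)/3 = (-63/(58 - 57) - 169/21*1/124)/3 = (-63/1 - 169/2604)/3 = (-63*1 - 169/2604)/3 = (-63 - 169/2604)/3 = (⅓)*(-164221/2604) = -164221/7812 ≈ -21.022)
G² = (-164221/7812)² = 26968536841/61027344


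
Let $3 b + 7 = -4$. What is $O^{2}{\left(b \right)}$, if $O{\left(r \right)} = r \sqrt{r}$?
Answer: $- \frac{1331}{27} \approx -49.296$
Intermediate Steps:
$b = - \frac{11}{3}$ ($b = - \frac{7}{3} + \frac{1}{3} \left(-4\right) = - \frac{7}{3} - \frac{4}{3} = - \frac{11}{3} \approx -3.6667$)
$O{\left(r \right)} = r^{\frac{3}{2}}$
$O^{2}{\left(b \right)} = \left(\left(- \frac{11}{3}\right)^{\frac{3}{2}}\right)^{2} = \left(- \frac{11 i \sqrt{33}}{9}\right)^{2} = - \frac{1331}{27}$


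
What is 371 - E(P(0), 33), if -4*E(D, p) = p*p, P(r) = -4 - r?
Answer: 2573/4 ≈ 643.25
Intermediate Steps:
E(D, p) = -p²/4 (E(D, p) = -p*p/4 = -p²/4)
371 - E(P(0), 33) = 371 - (-1)*33²/4 = 371 - (-1)*1089/4 = 371 - 1*(-1089/4) = 371 + 1089/4 = 2573/4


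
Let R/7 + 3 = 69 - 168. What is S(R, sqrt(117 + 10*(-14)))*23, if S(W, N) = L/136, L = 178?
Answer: 2047/68 ≈ 30.103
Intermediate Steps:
R = -714 (R = -21 + 7*(69 - 168) = -21 + 7*(-99) = -21 - 693 = -714)
S(W, N) = 89/68 (S(W, N) = 178/136 = 178*(1/136) = 89/68)
S(R, sqrt(117 + 10*(-14)))*23 = (89/68)*23 = 2047/68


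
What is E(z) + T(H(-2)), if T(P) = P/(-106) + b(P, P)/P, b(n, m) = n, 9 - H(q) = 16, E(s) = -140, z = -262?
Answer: -14727/106 ≈ -138.93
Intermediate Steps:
H(q) = -7 (H(q) = 9 - 1*16 = 9 - 16 = -7)
T(P) = 1 - P/106 (T(P) = P/(-106) + P/P = P*(-1/106) + 1 = -P/106 + 1 = 1 - P/106)
E(z) + T(H(-2)) = -140 + (1 - 1/106*(-7)) = -140 + (1 + 7/106) = -140 + 113/106 = -14727/106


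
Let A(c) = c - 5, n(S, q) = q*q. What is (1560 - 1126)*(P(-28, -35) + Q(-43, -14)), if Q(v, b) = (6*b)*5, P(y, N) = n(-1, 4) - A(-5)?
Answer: -170996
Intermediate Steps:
n(S, q) = q**2
A(c) = -5 + c
P(y, N) = 26 (P(y, N) = 4**2 - (-5 - 5) = 16 - 1*(-10) = 16 + 10 = 26)
Q(v, b) = 30*b
(1560 - 1126)*(P(-28, -35) + Q(-43, -14)) = (1560 - 1126)*(26 + 30*(-14)) = 434*(26 - 420) = 434*(-394) = -170996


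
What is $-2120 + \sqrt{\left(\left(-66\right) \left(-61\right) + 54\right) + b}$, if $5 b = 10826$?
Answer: $-2120 + \frac{\sqrt{156130}}{5} \approx -2041.0$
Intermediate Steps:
$b = \frac{10826}{5}$ ($b = \frac{1}{5} \cdot 10826 = \frac{10826}{5} \approx 2165.2$)
$-2120 + \sqrt{\left(\left(-66\right) \left(-61\right) + 54\right) + b} = -2120 + \sqrt{\left(\left(-66\right) \left(-61\right) + 54\right) + \frac{10826}{5}} = -2120 + \sqrt{\left(4026 + 54\right) + \frac{10826}{5}} = -2120 + \sqrt{4080 + \frac{10826}{5}} = -2120 + \sqrt{\frac{31226}{5}} = -2120 + \frac{\sqrt{156130}}{5}$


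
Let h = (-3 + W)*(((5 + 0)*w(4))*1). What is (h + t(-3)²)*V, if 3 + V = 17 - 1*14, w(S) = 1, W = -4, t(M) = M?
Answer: 0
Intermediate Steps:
h = -35 (h = (-3 - 4)*(((5 + 0)*1)*1) = -7*5*1 = -35 ≈ -35.000)
V = 0 (V = -3 + (17 - 1*14) = -3 + (17 - 14) = -3 + 3 = 0)
(h + t(-3)²)*V = (-35 + (-3)²)*0 = (-35 + 9)*0 = -26*0 = 0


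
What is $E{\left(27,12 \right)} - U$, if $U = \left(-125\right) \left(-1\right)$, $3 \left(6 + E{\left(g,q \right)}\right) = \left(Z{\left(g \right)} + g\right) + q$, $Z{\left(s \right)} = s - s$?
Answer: $-118$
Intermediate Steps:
$Z{\left(s \right)} = 0$
$E{\left(g,q \right)} = -6 + \frac{g}{3} + \frac{q}{3}$ ($E{\left(g,q \right)} = -6 + \frac{\left(0 + g\right) + q}{3} = -6 + \frac{g + q}{3} = -6 + \left(\frac{g}{3} + \frac{q}{3}\right) = -6 + \frac{g}{3} + \frac{q}{3}$)
$U = 125$
$E{\left(27,12 \right)} - U = \left(-6 + \frac{1}{3} \cdot 27 + \frac{1}{3} \cdot 12\right) - 125 = \left(-6 + 9 + 4\right) - 125 = 7 - 125 = -118$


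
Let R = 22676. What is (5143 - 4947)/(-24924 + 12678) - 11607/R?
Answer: -73291909/138845148 ≈ -0.52787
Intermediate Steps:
(5143 - 4947)/(-24924 + 12678) - 11607/R = (5143 - 4947)/(-24924 + 12678) - 11607/22676 = 196/(-12246) - 11607/22676 = 196*(-1/12246) - 1*11607/22676 = -98/6123 - 11607/22676 = -73291909/138845148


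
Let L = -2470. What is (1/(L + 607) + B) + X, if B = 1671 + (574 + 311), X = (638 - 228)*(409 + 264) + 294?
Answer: 519367139/1863 ≈ 2.7878e+5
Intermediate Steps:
X = 276224 (X = 410*673 + 294 = 275930 + 294 = 276224)
B = 2556 (B = 1671 + 885 = 2556)
(1/(L + 607) + B) + X = (1/(-2470 + 607) + 2556) + 276224 = (1/(-1863) + 2556) + 276224 = (-1/1863 + 2556) + 276224 = 4761827/1863 + 276224 = 519367139/1863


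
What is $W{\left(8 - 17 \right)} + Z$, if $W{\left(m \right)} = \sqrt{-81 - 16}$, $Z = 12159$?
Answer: $12159 + i \sqrt{97} \approx 12159.0 + 9.8489 i$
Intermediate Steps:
$W{\left(m \right)} = i \sqrt{97}$ ($W{\left(m \right)} = \sqrt{-97} = i \sqrt{97}$)
$W{\left(8 - 17 \right)} + Z = i \sqrt{97} + 12159 = 12159 + i \sqrt{97}$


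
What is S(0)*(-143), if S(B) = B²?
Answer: 0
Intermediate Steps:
S(0)*(-143) = 0²*(-143) = 0*(-143) = 0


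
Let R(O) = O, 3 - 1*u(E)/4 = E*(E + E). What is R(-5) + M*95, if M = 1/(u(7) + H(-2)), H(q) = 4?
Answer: -1975/376 ≈ -5.2527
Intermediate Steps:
u(E) = 12 - 8*E² (u(E) = 12 - 4*E*(E + E) = 12 - 4*E*2*E = 12 - 8*E²)
M = -1/376 (M = 1/((12 - 8*7²) + 4) = 1/((12 - 8*49) + 4) = 1/((12 - 392) + 4) = 1/(-380 + 4) = 1/(-376) = -1/376 ≈ -0.0026596)
R(-5) + M*95 = -5 - 1/376*95 = -5 - 95/376 = -1975/376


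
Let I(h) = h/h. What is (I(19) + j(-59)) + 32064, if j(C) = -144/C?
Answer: 1891979/59 ≈ 32067.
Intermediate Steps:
I(h) = 1
(I(19) + j(-59)) + 32064 = (1 - 144/(-59)) + 32064 = (1 - 144*(-1/59)) + 32064 = (1 + 144/59) + 32064 = 203/59 + 32064 = 1891979/59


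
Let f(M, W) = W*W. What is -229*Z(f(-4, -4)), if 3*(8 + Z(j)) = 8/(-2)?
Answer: 6412/3 ≈ 2137.3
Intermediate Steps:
f(M, W) = W²
Z(j) = -28/3 (Z(j) = -8 + (8/(-2))/3 = -8 + (8*(-½))/3 = -8 + (⅓)*(-4) = -8 - 4/3 = -28/3)
-229*Z(f(-4, -4)) = -229*(-28/3) = 6412/3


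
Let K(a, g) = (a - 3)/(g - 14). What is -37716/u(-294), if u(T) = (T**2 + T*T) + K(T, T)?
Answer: -352016/1613481 ≈ -0.21817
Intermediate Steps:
K(a, g) = (-3 + a)/(-14 + g)
u(T) = 2*T**2 + (-3 + T)/(-14 + T) (u(T) = (T**2 + T*T) + (-3 + T)/(-14 + T) = (T**2 + T**2) + (-3 + T)/(-14 + T) = 2*T**2 + (-3 + T)/(-14 + T))
-37716/u(-294) = -37716*(-14 - 294)/(-3 - 294 + 2*(-294)**2*(-14 - 294)) = -37716*(-308/(-3 - 294 + 2*86436*(-308))) = -37716*(-308/(-3 - 294 - 53244576)) = -37716/((-1/308*(-53244873))) = -37716/4840443/28 = -37716*28/4840443 = -352016/1613481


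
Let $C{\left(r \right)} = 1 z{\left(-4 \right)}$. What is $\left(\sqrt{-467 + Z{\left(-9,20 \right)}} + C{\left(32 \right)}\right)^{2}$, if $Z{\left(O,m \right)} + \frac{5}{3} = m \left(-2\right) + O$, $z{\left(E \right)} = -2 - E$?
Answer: $\frac{\left(6 + i \sqrt{4659}\right)^{2}}{9} \approx -513.67 + 91.009 i$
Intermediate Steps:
$C{\left(r \right)} = 2$ ($C{\left(r \right)} = 1 \left(-2 - -4\right) = 1 \left(-2 + 4\right) = 1 \cdot 2 = 2$)
$Z{\left(O,m \right)} = - \frac{5}{3} + O - 2 m$ ($Z{\left(O,m \right)} = - \frac{5}{3} + \left(m \left(-2\right) + O\right) = - \frac{5}{3} + \left(- 2 m + O\right) = - \frac{5}{3} + \left(O - 2 m\right) = - \frac{5}{3} + O - 2 m$)
$\left(\sqrt{-467 + Z{\left(-9,20 \right)}} + C{\left(32 \right)}\right)^{2} = \left(\sqrt{-467 - \frac{152}{3}} + 2\right)^{2} = \left(\sqrt{- \frac{1553}{3}} + 2\right)^{2} = \left(\frac{i \sqrt{4659}}{3} + 2\right)^{2} = \left(2 + \frac{i \sqrt{4659}}{3}\right)^{2}$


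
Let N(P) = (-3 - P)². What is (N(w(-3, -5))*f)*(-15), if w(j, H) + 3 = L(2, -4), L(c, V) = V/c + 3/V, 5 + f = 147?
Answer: -128865/8 ≈ -16108.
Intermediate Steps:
f = 142 (f = -5 + 147 = 142)
L(c, V) = 3/V + V/c
w(j, H) = -23/4 (w(j, H) = -3 + (3/(-4) - 4/2) = -3 + (3*(-¼) - 4*½) = -3 + (-¾ - 2) = -3 - 11/4 = -23/4)
(N(w(-3, -5))*f)*(-15) = ((3 - 23/4)²*142)*(-15) = ((-11/4)²*142)*(-15) = ((121/16)*142)*(-15) = (8591/8)*(-15) = -128865/8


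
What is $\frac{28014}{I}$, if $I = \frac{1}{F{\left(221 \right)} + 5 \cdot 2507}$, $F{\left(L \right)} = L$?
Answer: $357346584$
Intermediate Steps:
$I = \frac{1}{12756}$ ($I = \frac{1}{221 + 5 \cdot 2507} = \frac{1}{221 + 12535} = \frac{1}{12756} \approx 7.8394 \cdot 10^{-5}$)
$\frac{28014}{I} = 28014 \frac{1}{\frac{1}{12756}} = 28014 \cdot 12756 = 357346584$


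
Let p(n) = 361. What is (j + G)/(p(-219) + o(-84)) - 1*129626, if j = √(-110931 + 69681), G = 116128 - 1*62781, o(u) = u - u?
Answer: -46741639/361 + 25*I*√66/361 ≈ -1.2948e+5 + 0.56261*I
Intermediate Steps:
o(u) = 0
G = 53347 (G = 116128 - 62781 = 53347)
j = 25*I*√66 (j = √(-41250) = 25*I*√66 ≈ 203.1*I)
(j + G)/(p(-219) + o(-84)) - 1*129626 = (25*I*√66 + 53347)/(361 + 0) - 1*129626 = (53347 + 25*I*√66)/361 - 129626 = (53347 + 25*I*√66)*(1/361) - 129626 = (53347/361 + 25*I*√66/361) - 129626 = -46741639/361 + 25*I*√66/361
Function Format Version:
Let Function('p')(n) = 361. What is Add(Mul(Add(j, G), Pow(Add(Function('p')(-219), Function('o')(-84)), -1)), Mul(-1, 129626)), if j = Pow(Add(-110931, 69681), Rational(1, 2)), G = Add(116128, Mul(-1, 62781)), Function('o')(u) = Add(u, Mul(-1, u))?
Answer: Add(Rational(-46741639, 361), Mul(Rational(25, 361), I, Pow(66, Rational(1, 2)))) ≈ Add(-1.2948e+5, Mul(0.56261, I))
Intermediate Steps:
Function('o')(u) = 0
G = 53347 (G = Add(116128, -62781) = 53347)
j = Mul(25, I, Pow(66, Rational(1, 2))) (j = Pow(-41250, Rational(1, 2)) = Mul(25, I, Pow(66, Rational(1, 2))) ≈ Mul(203.10, I))
Add(Mul(Add(j, G), Pow(Add(Function('p')(-219), Function('o')(-84)), -1)), Mul(-1, 129626)) = Add(Mul(Add(Mul(25, I, Pow(66, Rational(1, 2))), 53347), Pow(Add(361, 0), -1)), Mul(-1, 129626)) = Add(Mul(Add(53347, Mul(25, I, Pow(66, Rational(1, 2)))), Pow(361, -1)), -129626) = Add(Mul(Add(53347, Mul(25, I, Pow(66, Rational(1, 2)))), Rational(1, 361)), -129626) = Add(Add(Rational(53347, 361), Mul(Rational(25, 361), I, Pow(66, Rational(1, 2)))), -129626) = Add(Rational(-46741639, 361), Mul(Rational(25, 361), I, Pow(66, Rational(1, 2))))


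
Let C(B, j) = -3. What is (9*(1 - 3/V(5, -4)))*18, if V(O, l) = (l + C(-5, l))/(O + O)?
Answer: 5994/7 ≈ 856.29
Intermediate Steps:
V(O, l) = (-3 + l)/(2*O) (V(O, l) = (l - 3)/(O + O) = (-3 + l)/((2*O)) = (-3 + l)*(1/(2*O)) = (-3 + l)/(2*O))
(9*(1 - 3/V(5, -4)))*18 = (9*(1 - 3/((½)*(-3 - 4)/5)))*18 = (9*(1 - 3/((½)*(⅕)*(-7))))*18 = (9*(1 - 3/(-7/10)))*18 = (9*(1 - 10/7*(-3)))*18 = (9*(1 + 30/7))*18 = (9*(37/7))*18 = (333/7)*18 = 5994/7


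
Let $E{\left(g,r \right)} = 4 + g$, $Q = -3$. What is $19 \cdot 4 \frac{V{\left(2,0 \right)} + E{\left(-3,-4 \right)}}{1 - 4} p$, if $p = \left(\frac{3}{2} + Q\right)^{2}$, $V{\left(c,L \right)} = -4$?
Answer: $171$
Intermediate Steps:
$p = \frac{9}{4}$ ($p = \left(\frac{3}{2} - 3\right)^{2} = \left(- \frac{3}{2}\right)^{2} = \frac{9}{4} \approx 2.25$)
$19 \cdot 4 \frac{V{\left(2,0 \right)} + E{\left(-3,-4 \right)}}{1 - 4} p = 19 \cdot 4 \frac{-4 + \left(4 - 3\right)}{1 - 4} \cdot \frac{9}{4} = 19 \cdot 4 \frac{-4 + 1}{-3} \cdot \frac{9}{4} = 19 \cdot 4 \left(\left(-3\right) \left(- \frac{1}{3}\right)\right) \frac{9}{4} = 19 \cdot 4 \cdot 1 \cdot \frac{9}{4} = 19 \cdot 4 \cdot \frac{9}{4} = 76 \cdot \frac{9}{4} = 171$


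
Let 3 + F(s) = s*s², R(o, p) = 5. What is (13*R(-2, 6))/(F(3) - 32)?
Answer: -65/8 ≈ -8.1250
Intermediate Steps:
F(s) = -3 + s³ (F(s) = -3 + s*s² = -3 + s³)
(13*R(-2, 6))/(F(3) - 32) = (13*5)/((-3 + 3³) - 32) = 65/((-3 + 27) - 32) = 65/(24 - 32) = 65/(-8) = 65*(-⅛) = -65/8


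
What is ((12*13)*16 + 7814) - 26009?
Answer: -15699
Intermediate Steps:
((12*13)*16 + 7814) - 26009 = (156*16 + 7814) - 26009 = (2496 + 7814) - 26009 = 10310 - 26009 = -15699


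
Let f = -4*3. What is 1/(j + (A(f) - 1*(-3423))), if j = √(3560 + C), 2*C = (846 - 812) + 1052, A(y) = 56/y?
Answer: 30765/105128098 - 9*√4103/105128098 ≈ 0.00028716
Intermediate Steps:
f = -12
C = 543 (C = ((846 - 812) + 1052)/2 = (34 + 1052)/2 = (½)*1086 = 543)
j = √4103 (j = √(3560 + 543) = √4103 ≈ 64.055)
1/(j + (A(f) - 1*(-3423))) = 1/(√4103 + (56/(-12) - 1*(-3423))) = 1/(√4103 + (56*(-1/12) + 3423)) = 1/(√4103 + (-14/3 + 3423)) = 1/(√4103 + 10255/3) = 1/(10255/3 + √4103)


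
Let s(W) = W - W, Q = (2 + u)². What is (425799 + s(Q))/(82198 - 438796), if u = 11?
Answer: -4301/3602 ≈ -1.1941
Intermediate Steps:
Q = 169 (Q = (2 + 11)² = 13² = 169)
s(W) = 0
(425799 + s(Q))/(82198 - 438796) = (425799 + 0)/(82198 - 438796) = 425799/(-356598) = 425799*(-1/356598) = -4301/3602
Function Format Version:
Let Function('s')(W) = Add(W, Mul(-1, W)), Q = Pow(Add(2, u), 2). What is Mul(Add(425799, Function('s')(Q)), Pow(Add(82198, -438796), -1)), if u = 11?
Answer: Rational(-4301, 3602) ≈ -1.1941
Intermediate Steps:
Q = 169 (Q = Pow(Add(2, 11), 2) = Pow(13, 2) = 169)
Function('s')(W) = 0
Mul(Add(425799, Function('s')(Q)), Pow(Add(82198, -438796), -1)) = Mul(Add(425799, 0), Pow(Add(82198, -438796), -1)) = Mul(425799, Pow(-356598, -1)) = Mul(425799, Rational(-1, 356598)) = Rational(-4301, 3602)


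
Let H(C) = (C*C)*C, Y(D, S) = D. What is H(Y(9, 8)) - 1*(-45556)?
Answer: 46285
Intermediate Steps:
H(C) = C³ (H(C) = C²*C = C³)
H(Y(9, 8)) - 1*(-45556) = 9³ - 1*(-45556) = 729 + 45556 = 46285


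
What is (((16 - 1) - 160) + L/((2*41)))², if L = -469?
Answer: 152744881/6724 ≈ 22716.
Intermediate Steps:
(((16 - 1) - 160) + L/((2*41)))² = (((16 - 1) - 160) - 469/(2*41))² = ((15 - 160) - 469/82)² = (-145 - 469*1/82)² = (-145 - 469/82)² = (-12359/82)² = 152744881/6724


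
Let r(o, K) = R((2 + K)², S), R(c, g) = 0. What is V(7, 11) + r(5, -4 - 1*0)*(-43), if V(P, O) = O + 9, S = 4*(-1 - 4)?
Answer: 20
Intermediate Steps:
S = -20 (S = 4*(-5) = -20)
V(P, O) = 9 + O
r(o, K) = 0
V(7, 11) + r(5, -4 - 1*0)*(-43) = (9 + 11) + 0*(-43) = 20 + 0 = 20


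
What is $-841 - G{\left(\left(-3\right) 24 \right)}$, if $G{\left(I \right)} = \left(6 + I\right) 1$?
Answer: $-775$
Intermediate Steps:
$G{\left(I \right)} = 6 + I$
$-841 - G{\left(\left(-3\right) 24 \right)} = -841 - \left(6 - 72\right) = -841 - -66 = -841 + 66 = -775$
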